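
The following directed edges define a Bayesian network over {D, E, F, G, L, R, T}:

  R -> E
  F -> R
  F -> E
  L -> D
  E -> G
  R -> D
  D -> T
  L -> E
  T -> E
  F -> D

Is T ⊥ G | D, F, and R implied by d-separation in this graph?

There are 6 undirected paths between T and G; checking each against the conditioning set {D, F, R}:
Path 1: T ← D ← R ← F → E → G
  D is a chain here and D is conditioned on, so the path is blocked at D.
Path 2: T ← D ← R → E → G
  D is a chain here and D is conditioned on, so the path is blocked at D.
Path 3: T ← D ← F → R → E → G
  D is a chain here and D is conditioned on, so the path is blocked at D.
Path 4: T ← D ← F → E → G
  D is a chain here and D is conditioned on, so the path is blocked at D.
Path 5: T ← D ← L → E → G
  D is a chain here and D is conditioned on, so the path is blocked at D.
Path 6: T → E → G
  E is a chain and E is not conditioned on — no node blocks this path, so it is active.
Since the path T → E → G is active, T and G are not d-separated given {D, F, R}.

No — T and G are not d-separated given {D, F, R}.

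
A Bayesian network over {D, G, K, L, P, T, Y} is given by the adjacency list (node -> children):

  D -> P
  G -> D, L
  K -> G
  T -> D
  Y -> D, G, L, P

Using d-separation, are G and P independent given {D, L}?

No

6 paths connect G and P; each must be blocked for d-separation to hold:
Path 1: G ← Y → P
  Y is a fork and Y is not conditioned on — no node blocks this path, so it is active.
Path 2: G ← Y → D → P
  D is a chain here and D is conditioned on, so the path is blocked at D.
Path 3: G → L ← Y → P
  L is a collider and L is conditioned on, which opens it; Y is a fork and Y is not conditioned on — no node blocks this path, so it is active.
Path 4: G → L ← Y → D → P
  D is a chain here and D is conditioned on, so the path is blocked at D.
Path 5: G → D ← Y → P
  D is a collider and D is conditioned on, which opens it; Y is a fork and Y is not conditioned on — no node blocks this path, so it is active.
Path 6: G → D → P
  D is a chain here and D is conditioned on, so the path is blocked at D.
At least one path is unblocked, so d-separation fails.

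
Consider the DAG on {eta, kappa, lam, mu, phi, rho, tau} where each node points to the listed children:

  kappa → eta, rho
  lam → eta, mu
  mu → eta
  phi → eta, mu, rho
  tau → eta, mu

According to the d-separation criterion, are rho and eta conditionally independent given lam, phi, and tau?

Enumerating the 5 paths from rho to eta and testing each for blocking by {lam, phi, tau}:
Path 1: rho ← kappa → eta
  kappa is a fork and kappa is not conditioned on — no node blocks this path, so it is active.
Path 2: rho ← phi → eta
  phi is a fork here and phi is conditioned on, so the path is blocked at phi.
Path 3: rho ← phi → mu ← lam → eta
  phi is a fork here and phi is conditioned on, so the path is blocked at phi.
Path 4: rho ← phi → mu ← tau → eta
  phi is a fork here and phi is conditioned on, so the path is blocked at phi.
Path 5: rho ← phi → mu → eta
  phi is a fork here and phi is conditioned on, so the path is blocked at phi.
At least one path is unblocked, so d-separation fails.

No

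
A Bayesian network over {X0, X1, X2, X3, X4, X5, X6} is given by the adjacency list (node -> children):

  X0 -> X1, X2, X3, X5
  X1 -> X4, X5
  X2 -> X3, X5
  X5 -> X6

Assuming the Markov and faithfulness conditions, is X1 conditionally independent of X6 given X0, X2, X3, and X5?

4 paths connect X1 and X6; each must be blocked for d-separation to hold:
Path 1: X1 ← X0 → X2 → X5 → X6
  X0 is a fork here and X0 is conditioned on, so the path is blocked at X0.
Path 2: X1 ← X0 → X5 → X6
  X0 is a fork here and X0 is conditioned on, so the path is blocked at X0.
Path 3: X1 ← X0 → X3 ← X2 → X5 → X6
  X0 is a fork here and X0 is conditioned on, so the path is blocked at X0.
Path 4: X1 → X5 → X6
  X5 is a chain here and X5 is conditioned on, so the path is blocked at X5.
Since every path is blocked, d-separation holds.

Yes — X1 and X6 are d-separated given {X0, X2, X3, X5}.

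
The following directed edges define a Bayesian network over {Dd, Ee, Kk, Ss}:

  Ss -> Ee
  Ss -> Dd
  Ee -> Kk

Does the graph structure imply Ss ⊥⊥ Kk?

There is one path between Ss and Kk:
  1. Ss → Ee → Kk — Ee:chain[open] ⇒ active
Because an active path exists, Ss and Kk are not d-separated.

No — Ss and Kk are not d-separated given ∅.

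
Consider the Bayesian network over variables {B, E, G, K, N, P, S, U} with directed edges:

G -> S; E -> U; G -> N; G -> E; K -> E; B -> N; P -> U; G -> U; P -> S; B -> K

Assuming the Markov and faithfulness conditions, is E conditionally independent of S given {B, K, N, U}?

There are 6 undirected paths between E and S; checking each against the conditioning set {B, K, N, U}:
Path 1: E ← G → U ← P → S
  G is a fork and G is not conditioned on; U is a collider and U is conditioned on, which opens it; P is a fork and P is not conditioned on — no node blocks this path, so it is active.
Path 2: E ← G → S
  G is a fork and G is not conditioned on — no node blocks this path, so it is active.
Path 3: E → U ← G → S
  U is a collider and U is conditioned on, which opens it; G is a fork and G is not conditioned on — no node blocks this path, so it is active.
Path 4: E → U ← P → S
  U is a collider and U is conditioned on, which opens it; P is a fork and P is not conditioned on — no node blocks this path, so it is active.
Path 5: E ← K ← B → N ← G → U ← P → S
  K is a chain here and K is conditioned on, so the path is blocked at K.
Path 6: E ← K ← B → N ← G → S
  K is a chain here and K is conditioned on, so the path is blocked at K.
At least one path is unblocked, so d-separation fails.

No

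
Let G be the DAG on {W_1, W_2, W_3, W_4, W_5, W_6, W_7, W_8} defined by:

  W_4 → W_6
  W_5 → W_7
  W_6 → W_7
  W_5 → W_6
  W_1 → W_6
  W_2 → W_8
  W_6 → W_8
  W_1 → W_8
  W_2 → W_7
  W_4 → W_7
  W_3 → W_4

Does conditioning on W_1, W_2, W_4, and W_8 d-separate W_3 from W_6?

Yes

Enumerating the 5 paths from W_3 to W_6 and testing each for blocking by {W_1, W_2, W_4, W_8}:
Path 1: W_3 → W_4 → W_7 ← W_2 → W_8 ← W_1 → W_6
  W_4 is a chain here and W_4 is conditioned on, so the path is blocked at W_4.
Path 2: W_3 → W_4 → W_7 ← W_2 → W_8 ← W_6
  W_4 is a chain here and W_4 is conditioned on, so the path is blocked at W_4.
Path 3: W_3 → W_4 → W_7 ← W_5 → W_6
  W_4 is a chain here and W_4 is conditioned on, so the path is blocked at W_4.
Path 4: W_3 → W_4 → W_7 ← W_6
  W_4 is a chain here and W_4 is conditioned on, so the path is blocked at W_4.
Path 5: W_3 → W_4 → W_6
  W_4 is a chain here and W_4 is conditioned on, so the path is blocked at W_4.
Every path is blocked, so W_3 and W_6 are d-separated given {W_1, W_2, W_4, W_8}.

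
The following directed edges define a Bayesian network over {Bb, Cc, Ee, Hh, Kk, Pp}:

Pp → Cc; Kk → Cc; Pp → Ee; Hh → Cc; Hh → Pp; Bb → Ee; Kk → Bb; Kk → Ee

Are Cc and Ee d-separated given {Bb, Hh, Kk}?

4 paths connect Cc and Ee; each must be blocked for d-separation to hold:
Path 1: Cc ← Pp → Ee
  Pp is a fork and Pp is not conditioned on — no node blocks this path, so it is active.
Path 2: Cc ← Kk → Ee
  Kk is a fork here and Kk is conditioned on, so the path is blocked at Kk.
Path 3: Cc ← Kk → Bb → Ee
  Kk is a fork here and Kk is conditioned on, so the path is blocked at Kk.
Path 4: Cc ← Hh → Pp → Ee
  Hh is a fork here and Hh is conditioned on, so the path is blocked at Hh.
At least one path is unblocked, so d-separation fails.

No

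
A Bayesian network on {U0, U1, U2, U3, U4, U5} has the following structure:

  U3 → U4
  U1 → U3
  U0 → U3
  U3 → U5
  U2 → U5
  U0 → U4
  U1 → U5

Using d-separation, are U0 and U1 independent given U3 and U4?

No

Enumerating the 4 paths from U0 to U1 and testing each for blocking by {U3, U4}:
Path 1: U0 → U3 ← U1
  U3 is a collider and U3 is conditioned on, which opens it — no node blocks this path, so it is active.
Path 2: U0 → U3 → U5 ← U1
  U3 is a chain here and U3 is conditioned on, so the path is blocked at U3.
Path 3: U0 → U4 ← U3 ← U1
  U3 is a chain here and U3 is conditioned on, so the path is blocked at U3.
Path 4: U0 → U4 ← U3 → U5 ← U1
  U3 is a fork here and U3 is conditioned on, so the path is blocked at U3.
At least one path is unblocked, so d-separation fails.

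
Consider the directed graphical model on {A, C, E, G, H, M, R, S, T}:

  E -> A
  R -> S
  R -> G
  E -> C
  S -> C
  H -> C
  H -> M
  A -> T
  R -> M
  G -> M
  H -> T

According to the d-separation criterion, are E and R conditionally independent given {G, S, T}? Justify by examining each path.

Enumerating the 6 paths from E to R and testing each for blocking by {G, S, T}:
  1. E → C ← H → M ← G ← R — C:collider[blocks]; H:fork[open]; M:collider[blocks]; G:chain[blocks] ⇒ blocked
  2. E → C ← H → M ← R — C:collider[blocks]; H:fork[open]; M:collider[blocks] ⇒ blocked
  3. E → C ← S ← R — C:collider[blocks]; S:chain[blocks] ⇒ blocked
  4. E → A → T ← H → C ← S ← R — A:chain[open]; T:collider[open]; H:fork[open]; C:collider[blocks]; S:chain[blocks] ⇒ blocked
  5. E → A → T ← H → M ← G ← R — A:chain[open]; T:collider[open]; H:fork[open]; M:collider[blocks]; G:chain[blocks] ⇒ blocked
  6. E → A → T ← H → M ← R — A:chain[open]; T:collider[open]; H:fork[open]; M:collider[blocks] ⇒ blocked
Every path is blocked, so E and R are d-separated given {G, S, T}.

Yes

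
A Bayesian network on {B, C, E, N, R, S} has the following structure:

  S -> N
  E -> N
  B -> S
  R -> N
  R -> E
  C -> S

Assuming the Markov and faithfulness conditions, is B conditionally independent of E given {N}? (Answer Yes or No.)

No

2 paths connect B and E; each must be blocked for d-separation to hold:
Path 1: B → S → N ← E
  S is a chain and S is not conditioned on; N is a collider and N is conditioned on, which opens it — no node blocks this path, so it is active.
Path 2: B → S → N ← R → E
  S is a chain and S is not conditioned on; N is a collider and N is conditioned on, which opens it; R is a fork and R is not conditioned on — no node blocks this path, so it is active.
At least one path is unblocked, so d-separation fails.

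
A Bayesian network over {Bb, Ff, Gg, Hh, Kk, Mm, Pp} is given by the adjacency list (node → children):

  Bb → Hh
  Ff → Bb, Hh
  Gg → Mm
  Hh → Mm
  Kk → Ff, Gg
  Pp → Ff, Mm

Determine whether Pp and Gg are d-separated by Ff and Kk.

Yes

We examine all 6 paths between Pp and Gg:
Path 1: Pp → Mm ← Gg
  Mm is a collider here and neither Mm nor any of its descendants is conditioned on, so the collider stays closed — the path is blocked at Mm.
Path 2: Pp → Mm ← Hh ← Bb ← Ff ← Kk → Gg
  Mm is a collider here and neither Mm nor any of its descendants is conditioned on, so the collider stays closed — the path is blocked at Mm.
Path 3: Pp → Mm ← Hh ← Ff ← Kk → Gg
  Mm is a collider here and neither Mm nor any of its descendants is conditioned on, so the collider stays closed — the path is blocked at Mm.
Path 4: Pp → Ff ← Kk → Gg
  Kk is a fork here and Kk is conditioned on, so the path is blocked at Kk.
Path 5: Pp → Ff → Hh → Mm ← Gg
  Ff is a chain here and Ff is conditioned on, so the path is blocked at Ff.
Path 6: Pp → Ff → Bb → Hh → Mm ← Gg
  Ff is a chain here and Ff is conditioned on, so the path is blocked at Ff.
All paths are blocked; Pp ⊥ Gg | {Ff, Kk} holds.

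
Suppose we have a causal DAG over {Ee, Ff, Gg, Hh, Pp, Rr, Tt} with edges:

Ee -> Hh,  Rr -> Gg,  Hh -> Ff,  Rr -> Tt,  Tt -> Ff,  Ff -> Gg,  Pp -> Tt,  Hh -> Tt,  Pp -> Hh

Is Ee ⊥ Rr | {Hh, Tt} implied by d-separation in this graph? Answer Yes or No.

No

We examine all 6 paths between Ee and Rr:
  1. Ee → Hh → Ff → Gg ← Rr — Hh:chain[blocks]; Ff:chain[open]; Gg:collider[blocks] ⇒ blocked
  2. Ee → Hh → Ff ← Tt ← Rr — Hh:chain[blocks]; Ff:collider[blocks]; Tt:chain[blocks] ⇒ blocked
  3. Ee → Hh → Tt ← Rr — Hh:chain[blocks]; Tt:collider[open] ⇒ blocked
  4. Ee → Hh → Tt → Ff → Gg ← Rr — Hh:chain[blocks]; Tt:chain[blocks]; Ff:chain[open]; Gg:collider[blocks] ⇒ blocked
  5. Ee → Hh ← Pp → Tt ← Rr — Hh:collider[open]; Pp:fork[open]; Tt:collider[open] ⇒ active
  6. Ee → Hh ← Pp → Tt → Ff → Gg ← Rr — Hh:collider[open]; Pp:fork[open]; Tt:chain[blocks]; Ff:chain[open]; Gg:collider[blocks] ⇒ blocked
Since the path Ee → Hh ← Pp → Tt ← Rr is active, Ee and Rr are not d-separated given {Hh, Tt}.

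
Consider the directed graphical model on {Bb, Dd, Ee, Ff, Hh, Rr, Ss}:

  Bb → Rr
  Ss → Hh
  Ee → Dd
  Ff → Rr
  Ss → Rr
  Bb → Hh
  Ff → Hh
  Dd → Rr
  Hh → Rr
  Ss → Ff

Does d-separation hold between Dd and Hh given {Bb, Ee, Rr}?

There are 6 undirected paths between Dd and Hh; checking each against the conditioning set {Bb, Ee, Rr}:
  1. Dd → Rr ← Bb → Hh — Rr:collider[open]; Bb:fork[blocks] ⇒ blocked
  2. Dd → Rr ← Ss → Hh — Rr:collider[open]; Ss:fork[open] ⇒ active
  3. Dd → Rr ← Ss → Ff → Hh — Rr:collider[open]; Ss:fork[open]; Ff:chain[open] ⇒ active
  4. Dd → Rr ← Hh — Rr:collider[open] ⇒ active
  5. Dd → Rr ← Ff ← Ss → Hh — Rr:collider[open]; Ff:chain[open]; Ss:fork[open] ⇒ active
  6. Dd → Rr ← Ff → Hh — Rr:collider[open]; Ff:fork[open] ⇒ active
At least one path is unblocked, so d-separation fails.

No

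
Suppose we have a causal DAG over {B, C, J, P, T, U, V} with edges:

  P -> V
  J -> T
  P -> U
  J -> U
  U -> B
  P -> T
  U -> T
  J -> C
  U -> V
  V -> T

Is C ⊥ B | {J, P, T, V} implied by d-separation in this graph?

Yes

6 paths connect C and B; each must be blocked for d-separation to hold:
  1. C ← J → T ← P → V ← U → B — J:fork[blocks]; T:collider[open]; P:fork[blocks]; V:collider[open]; U:fork[open] ⇒ blocked
  2. C ← J → T ← P → U → B — J:fork[blocks]; T:collider[open]; P:fork[blocks]; U:chain[open] ⇒ blocked
  3. C ← J → T ← V ← P → U → B — J:fork[blocks]; T:collider[open]; V:chain[blocks]; P:fork[blocks]; U:chain[open] ⇒ blocked
  4. C ← J → T ← V ← U → B — J:fork[blocks]; T:collider[open]; V:chain[blocks]; U:fork[open] ⇒ blocked
  5. C ← J → T ← U → B — J:fork[blocks]; T:collider[open]; U:fork[open] ⇒ blocked
  6. C ← J → U → B — J:fork[blocks]; U:chain[open] ⇒ blocked
Every path is blocked, so C and B are d-separated given {J, P, T, V}.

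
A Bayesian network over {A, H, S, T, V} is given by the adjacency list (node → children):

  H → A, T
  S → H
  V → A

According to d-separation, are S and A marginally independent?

No

Only one path connects S and A:
Path 1: S → H → A
  H is a chain and H is not conditioned on — no node blocks this path, so it is active.
Since the path S → H → A is active, S and A are not d-separated given ∅.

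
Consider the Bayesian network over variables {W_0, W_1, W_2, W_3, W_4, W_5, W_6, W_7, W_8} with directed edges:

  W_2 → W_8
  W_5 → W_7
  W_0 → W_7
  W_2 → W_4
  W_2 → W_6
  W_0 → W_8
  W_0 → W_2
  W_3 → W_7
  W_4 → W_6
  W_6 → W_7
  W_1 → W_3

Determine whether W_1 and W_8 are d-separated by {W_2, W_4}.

Enumerating the 6 paths from W_1 to W_8 and testing each for blocking by {W_2, W_4}:
  1. W_1 → W_3 → W_7 ← W_6 ← W_2 → W_8 — W_3:chain[open]; W_7:collider[blocks]; W_6:chain[open]; W_2:fork[blocks] ⇒ blocked
  2. W_1 → W_3 → W_7 ← W_6 ← W_2 ← W_0 → W_8 — W_3:chain[open]; W_7:collider[blocks]; W_6:chain[open]; W_2:chain[blocks]; W_0:fork[open] ⇒ blocked
  3. W_1 → W_3 → W_7 ← W_6 ← W_4 ← W_2 → W_8 — W_3:chain[open]; W_7:collider[blocks]; W_6:chain[open]; W_4:chain[blocks]; W_2:fork[blocks] ⇒ blocked
  4. W_1 → W_3 → W_7 ← W_6 ← W_4 ← W_2 ← W_0 → W_8 — W_3:chain[open]; W_7:collider[blocks]; W_6:chain[open]; W_4:chain[blocks]; W_2:chain[blocks]; W_0:fork[open] ⇒ blocked
  5. W_1 → W_3 → W_7 ← W_0 → W_2 → W_8 — W_3:chain[open]; W_7:collider[blocks]; W_0:fork[open]; W_2:chain[blocks] ⇒ blocked
  6. W_1 → W_3 → W_7 ← W_0 → W_8 — W_3:chain[open]; W_7:collider[blocks]; W_0:fork[open] ⇒ blocked
Every path is blocked, so W_1 and W_8 are d-separated given {W_2, W_4}.

Yes — W_1 and W_8 are d-separated given {W_2, W_4}.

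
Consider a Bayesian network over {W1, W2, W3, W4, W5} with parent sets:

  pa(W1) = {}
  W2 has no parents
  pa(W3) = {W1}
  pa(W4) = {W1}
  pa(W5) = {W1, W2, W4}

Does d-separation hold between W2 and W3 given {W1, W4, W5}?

There are 2 undirected paths between W2 and W3; checking each against the conditioning set {W1, W4, W5}:
Path 1: W2 → W5 ← W4 ← W1 → W3
  W4 is a chain here and W4 is conditioned on, so the path is blocked at W4.
Path 2: W2 → W5 ← W1 → W3
  W1 is a fork here and W1 is conditioned on, so the path is blocked at W1.
Every path is blocked, so W2 and W3 are d-separated given {W1, W4, W5}.

Yes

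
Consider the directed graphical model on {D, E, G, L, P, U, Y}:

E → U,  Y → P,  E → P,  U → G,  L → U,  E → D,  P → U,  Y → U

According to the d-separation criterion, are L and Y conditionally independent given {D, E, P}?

Yes

We examine all 3 paths between L and Y:
Path 1: L → U ← E → P ← Y
  U is a collider here and neither U nor any of its descendants is conditioned on, so the collider stays closed — the path is blocked at U.
Path 2: L → U ← Y
  U is a collider here and neither U nor any of its descendants is conditioned on, so the collider stays closed — the path is blocked at U.
Path 3: L → U ← P ← Y
  U is a collider here and neither U nor any of its descendants is conditioned on, so the collider stays closed — the path is blocked at U.
Every path is blocked, so L and Y are d-separated given {D, E, P}.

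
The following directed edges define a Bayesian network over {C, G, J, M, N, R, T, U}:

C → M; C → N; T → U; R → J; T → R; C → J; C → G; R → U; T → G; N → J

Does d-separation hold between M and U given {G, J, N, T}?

No

6 paths connect M and U; each must be blocked for d-separation to hold:
Path 1: M ← C → N → J ← R ← T → U
  N is a chain here and N is conditioned on, so the path is blocked at N.
Path 2: M ← C → N → J ← R → U
  N is a chain here and N is conditioned on, so the path is blocked at N.
Path 3: M ← C → G ← T → R → U
  T is a fork here and T is conditioned on, so the path is blocked at T.
Path 4: M ← C → G ← T → U
  T is a fork here and T is conditioned on, so the path is blocked at T.
Path 5: M ← C → J ← R ← T → U
  T is a fork here and T is conditioned on, so the path is blocked at T.
Path 6: M ← C → J ← R → U
  C is a fork and C is not conditioned on; J is a collider and J is conditioned on, which opens it; R is a fork and R is not conditioned on — no node blocks this path, so it is active.
Since the path M ← C → J ← R → U is active, M and U are not d-separated given {G, J, N, T}.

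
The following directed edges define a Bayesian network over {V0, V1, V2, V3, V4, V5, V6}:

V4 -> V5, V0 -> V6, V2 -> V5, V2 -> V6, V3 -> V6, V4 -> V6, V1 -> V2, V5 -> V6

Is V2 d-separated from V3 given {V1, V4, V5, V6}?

We examine all 3 paths between V2 and V3:
Path 1: V2 → V6 ← V3
  V6 is a collider and V6 is conditioned on, which opens it — no node blocks this path, so it is active.
Path 2: V2 → V5 ← V4 → V6 ← V3
  V4 is a fork here and V4 is conditioned on, so the path is blocked at V4.
Path 3: V2 → V5 → V6 ← V3
  V5 is a chain here and V5 is conditioned on, so the path is blocked at V5.
At least one path is unblocked, so d-separation fails.

No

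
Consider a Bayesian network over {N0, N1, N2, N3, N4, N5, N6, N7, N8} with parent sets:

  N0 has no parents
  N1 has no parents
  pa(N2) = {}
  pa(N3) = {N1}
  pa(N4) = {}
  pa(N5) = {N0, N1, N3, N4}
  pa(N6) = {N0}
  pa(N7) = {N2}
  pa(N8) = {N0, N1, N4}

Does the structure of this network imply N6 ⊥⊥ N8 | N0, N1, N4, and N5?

4 paths connect N6 and N8; each must be blocked for d-separation to hold:
Path 1: N6 ← N0 → N5 ← N4 → N8
  N0 is a fork here and N0 is conditioned on, so the path is blocked at N0.
Path 2: N6 ← N0 → N5 ← N1 → N8
  N0 is a fork here and N0 is conditioned on, so the path is blocked at N0.
Path 3: N6 ← N0 → N5 ← N3 ← N1 → N8
  N0 is a fork here and N0 is conditioned on, so the path is blocked at N0.
Path 4: N6 ← N0 → N8
  N0 is a fork here and N0 is conditioned on, so the path is blocked at N0.
All paths are blocked; N6 ⊥ N8 | {N0, N1, N4, N5} holds.

Yes — N6 and N8 are d-separated given {N0, N1, N4, N5}.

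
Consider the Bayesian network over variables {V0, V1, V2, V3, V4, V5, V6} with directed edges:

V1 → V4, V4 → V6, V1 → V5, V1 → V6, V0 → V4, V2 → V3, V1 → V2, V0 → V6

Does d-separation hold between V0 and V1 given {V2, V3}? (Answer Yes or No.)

Yes — V0 and V1 are d-separated given {V2, V3}.

Enumerating the 4 paths from V0 to V1 and testing each for blocking by {V2, V3}:
Path 1: V0 → V4 ← V1
  V4 is a collider here and neither V4 nor any of its descendants is conditioned on, so the collider stays closed — the path is blocked at V4.
Path 2: V0 → V4 → V6 ← V1
  V6 is a collider here and neither V6 nor any of its descendants is conditioned on, so the collider stays closed — the path is blocked at V6.
Path 3: V0 → V6 ← V4 ← V1
  V6 is a collider here and neither V6 nor any of its descendants is conditioned on, so the collider stays closed — the path is blocked at V6.
Path 4: V0 → V6 ← V1
  V6 is a collider here and neither V6 nor any of its descendants is conditioned on, so the collider stays closed — the path is blocked at V6.
All paths are blocked; V0 ⊥ V1 | {V2, V3} holds.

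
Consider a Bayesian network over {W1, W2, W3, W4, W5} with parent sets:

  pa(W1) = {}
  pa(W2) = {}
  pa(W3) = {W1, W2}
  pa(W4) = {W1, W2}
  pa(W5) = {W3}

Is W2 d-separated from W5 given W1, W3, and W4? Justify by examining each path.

Yes

Enumerating the 2 paths from W2 to W5 and testing each for blocking by {W1, W3, W4}:
Path 1: W2 → W3 → W5
  W3 is a chain here and W3 is conditioned on, so the path is blocked at W3.
Path 2: W2 → W4 ← W1 → W3 → W5
  W1 is a fork here and W1 is conditioned on, so the path is blocked at W1.
All paths are blocked; W2 ⊥ W5 | {W1, W3, W4} holds.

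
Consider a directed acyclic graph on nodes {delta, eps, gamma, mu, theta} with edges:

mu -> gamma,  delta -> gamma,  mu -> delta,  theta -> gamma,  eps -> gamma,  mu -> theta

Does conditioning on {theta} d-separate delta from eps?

3 paths connect delta and eps; each must be blocked for d-separation to hold:
Path 1: delta ← mu → theta → gamma ← eps
  theta is a chain here and theta is conditioned on, so the path is blocked at theta.
Path 2: delta ← mu → gamma ← eps
  gamma is a collider here and neither gamma nor any of its descendants is conditioned on, so the collider stays closed — the path is blocked at gamma.
Path 3: delta → gamma ← eps
  gamma is a collider here and neither gamma nor any of its descendants is conditioned on, so the collider stays closed — the path is blocked at gamma.
Since every path is blocked, d-separation holds.

Yes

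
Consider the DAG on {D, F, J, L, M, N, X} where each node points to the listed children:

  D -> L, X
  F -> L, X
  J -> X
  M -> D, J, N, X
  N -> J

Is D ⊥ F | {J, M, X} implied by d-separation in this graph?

No

5 paths connect D and F; each must be blocked for d-separation to hold:
  1. D ← M → J → X ← F — M:fork[blocks]; J:chain[blocks]; X:collider[open] ⇒ blocked
  2. D ← M → X ← F — M:fork[blocks]; X:collider[open] ⇒ blocked
  3. D ← M → N → J → X ← F — M:fork[blocks]; N:chain[open]; J:chain[blocks]; X:collider[open] ⇒ blocked
  4. D → L ← F — L:collider[blocks] ⇒ blocked
  5. D → X ← F — X:collider[open] ⇒ active
Since the path D → X ← F is active, D and F are not d-separated given {J, M, X}.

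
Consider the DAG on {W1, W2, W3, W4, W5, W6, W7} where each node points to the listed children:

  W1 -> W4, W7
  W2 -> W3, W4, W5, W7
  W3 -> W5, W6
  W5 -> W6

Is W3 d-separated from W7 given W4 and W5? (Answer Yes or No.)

There are 6 undirected paths between W3 and W7; checking each against the conditioning set {W4, W5}:
  1. W3 ← W2 → W7 — W2:fork[open] ⇒ active
  2. W3 ← W2 → W4 ← W1 → W7 — W2:fork[open]; W4:collider[open]; W1:fork[open] ⇒ active
  3. W3 → W5 ← W2 → W7 — W5:collider[open]; W2:fork[open] ⇒ active
  4. W3 → W5 ← W2 → W4 ← W1 → W7 — W5:collider[open]; W2:fork[open]; W4:collider[open]; W1:fork[open] ⇒ active
  5. W3 → W6 ← W5 ← W2 → W7 — W6:collider[blocks]; W5:chain[blocks]; W2:fork[open] ⇒ blocked
  6. W3 → W6 ← W5 ← W2 → W4 ← W1 → W7 — W6:collider[blocks]; W5:chain[blocks]; W2:fork[open]; W4:collider[open]; W1:fork[open] ⇒ blocked
At least one path is unblocked, so d-separation fails.

No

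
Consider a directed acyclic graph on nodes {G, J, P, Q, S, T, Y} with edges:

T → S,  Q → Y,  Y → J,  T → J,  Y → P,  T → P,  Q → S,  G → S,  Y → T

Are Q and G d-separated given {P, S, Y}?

No

There are 4 undirected paths between Q and G; checking each against the conditioning set {P, S, Y}:
Path 1: Q → Y → P ← T → S ← G
  Y is a chain here and Y is conditioned on, so the path is blocked at Y.
Path 2: Q → Y → T → S ← G
  Y is a chain here and Y is conditioned on, so the path is blocked at Y.
Path 3: Q → Y → J ← T → S ← G
  Y is a chain here and Y is conditioned on, so the path is blocked at Y.
Path 4: Q → S ← G
  S is a collider and S is conditioned on, which opens it — no node blocks this path, so it is active.
At least one path is unblocked, so d-separation fails.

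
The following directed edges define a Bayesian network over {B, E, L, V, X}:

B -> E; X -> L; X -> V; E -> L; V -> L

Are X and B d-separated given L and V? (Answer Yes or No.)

No

2 paths connect X and B; each must be blocked for d-separation to hold:
Path 1: X → V → L ← E ← B
  V is a chain here and V is conditioned on, so the path is blocked at V.
Path 2: X → L ← E ← B
  L is a collider and L is conditioned on, which opens it; E is a chain and E is not conditioned on — no node blocks this path, so it is active.
Since the path X → L ← E ← B is active, X and B are not d-separated given {L, V}.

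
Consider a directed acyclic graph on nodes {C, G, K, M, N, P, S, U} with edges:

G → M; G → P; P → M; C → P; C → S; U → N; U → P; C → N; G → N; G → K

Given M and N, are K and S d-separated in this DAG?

No

6 paths connect K and S; each must be blocked for d-separation to hold:
Path 1: K ← G → M ← P ← U → N ← C → S
  G is a fork and G is not conditioned on; M is a collider and M is conditioned on, which opens it; P is a chain and P is not conditioned on; U is a fork and U is not conditioned on; N is a collider and N is conditioned on, which opens it; C is a fork and C is not conditioned on — no node blocks this path, so it is active.
Path 2: K ← G → M ← P ← C → S
  G is a fork and G is not conditioned on; M is a collider and M is conditioned on, which opens it; P is a chain and P is not conditioned on; C is a fork and C is not conditioned on — no node blocks this path, so it is active.
Path 3: K ← G → P ← U → N ← C → S
  G is a fork and G is not conditioned on; P is a collider and its descendant M is conditioned on, which opens it; U is a fork and U is not conditioned on; N is a collider and N is conditioned on, which opens it; C is a fork and C is not conditioned on — no node blocks this path, so it is active.
Path 4: K ← G → P ← C → S
  G is a fork and G is not conditioned on; P is a collider and its descendant M is conditioned on, which opens it; C is a fork and C is not conditioned on — no node blocks this path, so it is active.
Path 5: K ← G → N ← U → P ← C → S
  G is a fork and G is not conditioned on; N is a collider and N is conditioned on, which opens it; U is a fork and U is not conditioned on; P is a collider and its descendant M is conditioned on, which opens it; C is a fork and C is not conditioned on — no node blocks this path, so it is active.
Path 6: K ← G → N ← C → S
  G is a fork and G is not conditioned on; N is a collider and N is conditioned on, which opens it; C is a fork and C is not conditioned on — no node blocks this path, so it is active.
Because an active path exists, K and S are not d-separated.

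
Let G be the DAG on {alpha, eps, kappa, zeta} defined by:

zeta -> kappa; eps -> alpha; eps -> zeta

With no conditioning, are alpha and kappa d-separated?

There is one path between alpha and kappa:
  1. alpha ← eps → zeta → kappa — eps:fork[open]; zeta:chain[open] ⇒ active
Since the path alpha ← eps → zeta → kappa is active, alpha and kappa are not d-separated given ∅.

No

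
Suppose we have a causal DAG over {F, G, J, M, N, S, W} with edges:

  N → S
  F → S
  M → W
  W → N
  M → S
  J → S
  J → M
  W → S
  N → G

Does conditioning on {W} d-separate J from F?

Enumerating the 4 paths from J to F and testing each for blocking by {W}:
  1. J → M → S ← F — M:chain[open]; S:collider[blocks] ⇒ blocked
  2. J → M → W → N → S ← F — M:chain[open]; W:chain[blocks]; N:chain[open]; S:collider[blocks] ⇒ blocked
  3. J → M → W → S ← F — M:chain[open]; W:chain[blocks]; S:collider[blocks] ⇒ blocked
  4. J → S ← F — S:collider[blocks] ⇒ blocked
Every path is blocked, so J and F are d-separated given {W}.

Yes — J and F are d-separated given {W}.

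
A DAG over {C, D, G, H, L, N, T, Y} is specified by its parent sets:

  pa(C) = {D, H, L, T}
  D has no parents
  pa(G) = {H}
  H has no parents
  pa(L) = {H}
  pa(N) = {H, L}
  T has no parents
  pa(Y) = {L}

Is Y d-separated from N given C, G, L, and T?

Yes

3 paths connect Y and N; each must be blocked for d-separation to hold:
Path 1: Y ← L ← H → N
  L is a chain here and L is conditioned on, so the path is blocked at L.
Path 2: Y ← L → C ← H → N
  L is a fork here and L is conditioned on, so the path is blocked at L.
Path 3: Y ← L → N
  L is a fork here and L is conditioned on, so the path is blocked at L.
All paths are blocked; Y ⊥ N | {C, G, L, T} holds.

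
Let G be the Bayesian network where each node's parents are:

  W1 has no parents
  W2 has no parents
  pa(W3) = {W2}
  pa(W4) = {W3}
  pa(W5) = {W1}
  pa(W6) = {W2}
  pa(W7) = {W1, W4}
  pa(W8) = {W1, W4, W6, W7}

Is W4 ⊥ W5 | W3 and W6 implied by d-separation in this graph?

There are 6 undirected paths between W4 and W5; checking each against the conditioning set {W3, W6}:
  1. W4 → W8 ← W7 ← W1 → W5 — W8:collider[blocks]; W7:chain[open]; W1:fork[open] ⇒ blocked
  2. W4 → W8 ← W1 → W5 — W8:collider[blocks]; W1:fork[open] ⇒ blocked
  3. W4 ← W3 ← W2 → W6 → W8 ← W7 ← W1 → W5 — W3:chain[blocks]; W2:fork[open]; W6:chain[blocks]; W8:collider[blocks]; W7:chain[open]; W1:fork[open] ⇒ blocked
  4. W4 ← W3 ← W2 → W6 → W8 ← W1 → W5 — W3:chain[blocks]; W2:fork[open]; W6:chain[blocks]; W8:collider[blocks]; W1:fork[open] ⇒ blocked
  5. W4 → W7 → W8 ← W1 → W5 — W7:chain[open]; W8:collider[blocks]; W1:fork[open] ⇒ blocked
  6. W4 → W7 ← W1 → W5 — W7:collider[blocks]; W1:fork[open] ⇒ blocked
Since every path is blocked, d-separation holds.

Yes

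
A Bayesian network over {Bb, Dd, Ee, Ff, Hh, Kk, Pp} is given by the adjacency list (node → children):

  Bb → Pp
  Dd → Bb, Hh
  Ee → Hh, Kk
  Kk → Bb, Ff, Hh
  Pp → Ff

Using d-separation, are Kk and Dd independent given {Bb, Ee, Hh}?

No — Kk and Dd are not d-separated given {Bb, Ee, Hh}.

4 paths connect Kk and Dd; each must be blocked for d-separation to hold:
Path 1: Kk → Hh ← Dd
  Hh is a collider and Hh is conditioned on, which opens it — no node blocks this path, so it is active.
Path 2: Kk → Bb ← Dd
  Bb is a collider and Bb is conditioned on, which opens it — no node blocks this path, so it is active.
Path 3: Kk ← Ee → Hh ← Dd
  Ee is a fork here and Ee is conditioned on, so the path is blocked at Ee.
Path 4: Kk → Ff ← Pp ← Bb ← Dd
  Ff is a collider here and neither Ff nor any of its descendants is conditioned on, so the collider stays closed — the path is blocked at Ff.
Because an active path exists, Kk and Dd are not d-separated.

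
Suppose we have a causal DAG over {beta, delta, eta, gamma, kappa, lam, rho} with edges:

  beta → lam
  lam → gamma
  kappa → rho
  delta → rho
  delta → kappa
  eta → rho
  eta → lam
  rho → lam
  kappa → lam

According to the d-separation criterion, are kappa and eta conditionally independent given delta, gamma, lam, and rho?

No — kappa and eta are not d-separated given {delta, gamma, lam, rho}.

6 paths connect kappa and eta; each must be blocked for d-separation to hold:
Path 1: kappa ← delta → rho ← eta
  delta is a fork here and delta is conditioned on, so the path is blocked at delta.
Path 2: kappa ← delta → rho → lam ← eta
  delta is a fork here and delta is conditioned on, so the path is blocked at delta.
Path 3: kappa → rho ← eta
  rho is a collider and rho is conditioned on, which opens it — no node blocks this path, so it is active.
Path 4: kappa → rho → lam ← eta
  rho is a chain here and rho is conditioned on, so the path is blocked at rho.
Path 5: kappa → lam ← eta
  lam is a collider and lam is conditioned on, which opens it — no node blocks this path, so it is active.
Path 6: kappa → lam ← rho ← eta
  rho is a chain here and rho is conditioned on, so the path is blocked at rho.
At least one path is unblocked, so d-separation fails.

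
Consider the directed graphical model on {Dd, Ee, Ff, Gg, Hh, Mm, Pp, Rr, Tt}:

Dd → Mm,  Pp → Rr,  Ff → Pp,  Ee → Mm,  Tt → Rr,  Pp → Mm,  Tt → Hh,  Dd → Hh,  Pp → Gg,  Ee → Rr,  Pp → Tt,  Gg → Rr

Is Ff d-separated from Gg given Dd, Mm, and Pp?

Yes

There are 6 undirected paths between Ff and Gg; checking each against the conditioning set {Dd, Mm, Pp}:
Path 1: Ff → Pp → Mm ← Ee → Rr ← Gg
  Pp is a chain here and Pp is conditioned on, so the path is blocked at Pp.
Path 2: Ff → Pp → Mm ← Dd → Hh ← Tt → Rr ← Gg
  Pp is a chain here and Pp is conditioned on, so the path is blocked at Pp.
Path 3: Ff → Pp → Rr ← Gg
  Pp is a chain here and Pp is conditioned on, so the path is blocked at Pp.
Path 4: Ff → Pp → Gg
  Pp is a chain here and Pp is conditioned on, so the path is blocked at Pp.
Path 5: Ff → Pp → Tt → Rr ← Gg
  Pp is a chain here and Pp is conditioned on, so the path is blocked at Pp.
Path 6: Ff → Pp → Tt → Hh ← Dd → Mm ← Ee → Rr ← Gg
  Pp is a chain here and Pp is conditioned on, so the path is blocked at Pp.
Every path is blocked, so Ff and Gg are d-separated given {Dd, Mm, Pp}.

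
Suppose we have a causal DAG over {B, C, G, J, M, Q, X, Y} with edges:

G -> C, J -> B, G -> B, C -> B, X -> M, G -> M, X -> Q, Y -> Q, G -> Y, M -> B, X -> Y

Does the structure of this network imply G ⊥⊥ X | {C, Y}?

5 paths connect G and X; each must be blocked for d-separation to hold:
Path 1: G → C → B ← M ← X
  C is a chain here and C is conditioned on, so the path is blocked at C.
Path 2: G → B ← M ← X
  B is a collider here and neither B nor any of its descendants is conditioned on, so the collider stays closed — the path is blocked at B.
Path 3: G → Y ← X
  Y is a collider and Y is conditioned on, which opens it — no node blocks this path, so it is active.
Path 4: G → Y → Q ← X
  Y is a chain here and Y is conditioned on, so the path is blocked at Y.
Path 5: G → M ← X
  M is a collider here and neither M nor any of its descendants is conditioned on, so the collider stays closed — the path is blocked at M.
At least one path is unblocked, so d-separation fails.

No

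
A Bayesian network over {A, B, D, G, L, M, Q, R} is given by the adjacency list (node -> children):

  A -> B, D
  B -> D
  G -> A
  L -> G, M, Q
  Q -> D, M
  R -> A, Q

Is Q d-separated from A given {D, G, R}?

Enumerating the 5 paths from Q to A and testing each for blocking by {D, G, R}:
  1. Q ← L → G → A — L:fork[open]; G:chain[blocks] ⇒ blocked
  2. Q → M ← L → G → A — M:collider[blocks]; L:fork[open]; G:chain[blocks] ⇒ blocked
  3. Q ← R → A — R:fork[blocks] ⇒ blocked
  4. Q → D ← B ← A — D:collider[open]; B:chain[open] ⇒ active
  5. Q → D ← A — D:collider[open] ⇒ active
Since the path Q → D ← B ← A is active, Q and A are not d-separated given {D, G, R}.

No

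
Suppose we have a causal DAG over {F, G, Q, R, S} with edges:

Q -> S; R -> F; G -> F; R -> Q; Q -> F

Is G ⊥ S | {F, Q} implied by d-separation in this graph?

Yes — G and S are d-separated given {F, Q}.

Enumerating the 2 paths from G to S and testing each for blocking by {F, Q}:
  1. G → F ← R → Q → S — F:collider[open]; R:fork[open]; Q:chain[blocks] ⇒ blocked
  2. G → F ← Q → S — F:collider[open]; Q:fork[blocks] ⇒ blocked
Every path is blocked, so G and S are d-separated given {F, Q}.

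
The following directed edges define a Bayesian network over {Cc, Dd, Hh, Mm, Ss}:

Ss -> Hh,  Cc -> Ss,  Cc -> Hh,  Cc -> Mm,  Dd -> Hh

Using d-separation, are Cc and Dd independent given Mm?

Yes — Cc and Dd are d-separated given {Mm}.

2 paths connect Cc and Dd; each must be blocked for d-separation to hold:
  1. Cc → Ss → Hh ← Dd — Ss:chain[open]; Hh:collider[blocks] ⇒ blocked
  2. Cc → Hh ← Dd — Hh:collider[blocks] ⇒ blocked
Since every path is blocked, d-separation holds.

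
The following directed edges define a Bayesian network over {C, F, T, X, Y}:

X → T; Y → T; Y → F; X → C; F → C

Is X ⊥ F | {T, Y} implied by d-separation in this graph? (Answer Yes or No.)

We examine all 2 paths between X and F:
Path 1: X → C ← F
  C is a collider here and neither C nor any of its descendants is conditioned on, so the collider stays closed — the path is blocked at C.
Path 2: X → T ← Y → F
  Y is a fork here and Y is conditioned on, so the path is blocked at Y.
Every path is blocked, so X and F are d-separated given {T, Y}.

Yes — X and F are d-separated given {T, Y}.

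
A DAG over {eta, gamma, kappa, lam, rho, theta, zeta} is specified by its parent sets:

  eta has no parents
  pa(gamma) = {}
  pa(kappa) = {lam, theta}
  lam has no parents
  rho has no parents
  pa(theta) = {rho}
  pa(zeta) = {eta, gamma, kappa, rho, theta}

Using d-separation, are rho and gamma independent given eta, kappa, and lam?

Yes

Enumerating the 3 paths from rho to gamma and testing each for blocking by {eta, kappa, lam}:
  1. rho → theta → zeta ← gamma — theta:chain[open]; zeta:collider[blocks] ⇒ blocked
  2. rho → theta → kappa → zeta ← gamma — theta:chain[open]; kappa:chain[blocks]; zeta:collider[blocks] ⇒ blocked
  3. rho → zeta ← gamma — zeta:collider[blocks] ⇒ blocked
All paths are blocked; rho ⊥ gamma | {eta, kappa, lam} holds.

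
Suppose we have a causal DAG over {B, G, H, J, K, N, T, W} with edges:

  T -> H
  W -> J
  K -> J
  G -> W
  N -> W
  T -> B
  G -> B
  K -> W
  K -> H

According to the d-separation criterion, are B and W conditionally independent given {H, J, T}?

No

We examine all 3 paths between B and W:
Path 1: B ← T → H ← K → W
  T is a fork here and T is conditioned on, so the path is blocked at T.
Path 2: B ← T → H ← K → J ← W
  T is a fork here and T is conditioned on, so the path is blocked at T.
Path 3: B ← G → W
  G is a fork and G is not conditioned on — no node blocks this path, so it is active.
Because an active path exists, B and W are not d-separated.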